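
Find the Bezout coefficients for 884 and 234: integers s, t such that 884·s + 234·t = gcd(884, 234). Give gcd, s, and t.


Euclidean algorithm on (884, 234) — divide until remainder is 0:
  884 = 3 · 234 + 182
  234 = 1 · 182 + 52
  182 = 3 · 52 + 26
  52 = 2 · 26 + 0
gcd(884, 234) = 26.
Track Bezout coefficients alongside the remainders: start with r₀ = 884 = a·1 + b·0 (s = 1, t = 0) and r₁ = 234 = a·0 + b·1 (s = 0, t = 1); each new remainder r_{k+1} = r_{k-1} − q_k·r_k inherits s_{k+1} = s_{k-1} − q_k·s_k, t_{k+1} = t_{k-1} − q_k·t_k, so r_k = a·s_k + b·t_k at every step:
  q = 3: r = 182, s = 1 − 3·0 = 1, t = 0 − 3·1 = -3  (check: 884·1 + 234·(-3) = 182)
  q = 1: r = 52, s = 0 − 1·1 = -1, t = 1 − 1·(-3) = 4  (check: 884·(-1) + 234·4 = 52)
  q = 3: r = 26, s = 1 − 3·(-1) = 4, t = -3 − 3·4 = -15  (check: 884·4 + 234·(-15) = 26)
The row with r = 26 (the gcd) gives the Bezout coefficients s = 4, t = -15.
Result: 884 · (4) + 234 · (-15) = 26.

gcd(884, 234) = 26; s = 4, t = -15 (check: 884·4 + 234·(-15) = 26).


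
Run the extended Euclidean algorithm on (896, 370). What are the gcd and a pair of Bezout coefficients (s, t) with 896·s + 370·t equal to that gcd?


Euclidean algorithm on (896, 370) — divide until remainder is 0:
  896 = 2 · 370 + 156
  370 = 2 · 156 + 58
  156 = 2 · 58 + 40
  58 = 1 · 40 + 18
  40 = 2 · 18 + 4
  18 = 4 · 4 + 2
  4 = 2 · 2 + 0
gcd(896, 370) = 2.
Track Bezout coefficients alongside the remainders: start with r₀ = 896 = a·1 + b·0 (s = 1, t = 0) and r₁ = 370 = a·0 + b·1 (s = 0, t = 1); each new remainder r_{k+1} = r_{k-1} − q_k·r_k inherits s_{k+1} = s_{k-1} − q_k·s_k, t_{k+1} = t_{k-1} − q_k·t_k, so r_k = a·s_k + b·t_k at every step:
  q = 2: r = 156, s = 1 − 2·0 = 1, t = 0 − 2·1 = -2  (check: 896·1 + 370·(-2) = 156)
  q = 2: r = 58, s = 0 − 2·1 = -2, t = 1 − 2·(-2) = 5  (check: 896·(-2) + 370·5 = 58)
  q = 2: r = 40, s = 1 − 2·(-2) = 5, t = -2 − 2·5 = -12  (check: 896·5 + 370·(-12) = 40)
  q = 1: r = 18, s = -2 − 1·5 = -7, t = 5 − 1·(-12) = 17  (check: 896·(-7) + 370·17 = 18)
  q = 2: r = 4, s = 5 − 2·(-7) = 19, t = -12 − 2·17 = -46  (check: 896·19 + 370·(-46) = 4)
  q = 4: r = 2, s = -7 − 4·19 = -83, t = 17 − 4·(-46) = 201  (check: 896·(-83) + 370·201 = 2)
The row with r = 2 (the gcd) gives the Bezout coefficients s = -83, t = 201.
Result: 896 · (-83) + 370 · (201) = 2.

gcd(896, 370) = 2; s = -83, t = 201 (check: 896·(-83) + 370·201 = 2).


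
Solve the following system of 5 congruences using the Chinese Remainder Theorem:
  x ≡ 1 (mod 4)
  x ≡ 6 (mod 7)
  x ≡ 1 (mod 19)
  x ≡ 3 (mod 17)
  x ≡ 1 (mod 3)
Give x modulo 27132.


Product of moduli M = 4 · 7 · 19 · 17 · 3 = 27132.
Merge one congruence at a time:
  Start: x ≡ 1 (mod 4).
  Combine with x ≡ 6 (mod 7); new modulus lcm = 28.
    Write x = 1 + 4·t and substitute into x ≡ 6 (mod 7): 4·t ≡ 6 − 1 = 5 (mod 7).
    The inverse of 4 mod 7 is 2 (since 4·2 = 8 = 1·7 + 1), so t ≡ 2·5 = 10 ≡ 3 (mod 7).
    Then x = 1 + 4·3 = 13, valid modulo lcm(4, 7) = 28: x ≡ 13 (mod 28).
  Combine with x ≡ 1 (mod 19); new modulus lcm = 532.
    Write x = 13 + 28·t and substitute into x ≡ 1 (mod 19): 28·t ≡ 1 − 13 = -12 (mod 19).
    Reduce coefficients mod 19: 9·t ≡ 7 (mod 19).
    The inverse of 9 mod 19 is 17 (since 9·17 = 153 = 8·19 + 1), so t ≡ 17·7 = 119 ≡ 5 (mod 19).
    Then x = 13 + 28·5 = 153, valid modulo lcm(28, 19) = 532: x ≡ 153 (mod 532).
  Combine with x ≡ 3 (mod 17); new modulus lcm = 9044.
    Write x = 153 + 532·t and substitute into x ≡ 3 (mod 17): 532·t ≡ 3 − 153 = -150 (mod 17).
    Reduce coefficients mod 17: 5·t ≡ 3 (mod 17).
    The inverse of 5 mod 17 is 7 (since 5·7 = 35 = 2·17 + 1), so t ≡ 7·3 = 21 ≡ 4 (mod 17).
    Then x = 153 + 532·4 = 2281, valid modulo lcm(532, 17) = 9044: x ≡ 2281 (mod 9044).
  Combine with x ≡ 1 (mod 3); new modulus lcm = 27132.
    Write x = 2281 + 9044·t and substitute into x ≡ 1 (mod 3): 9044·t ≡ 1 − 2281 = -2280 (mod 3).
    Reduce coefficients mod 3: 2·t ≡ 0 (mod 3).
    The inverse of 2 mod 3 is 2 (since 2·2 = 4 = 1·3 + 1), so t ≡ 2·0 = 0 ≡ 0 (mod 3).
    Then x = 2281 + 9044·0 = 2281, valid modulo lcm(9044, 3) = 27132: x ≡ 2281 (mod 27132).
Verify against each original: 2281 mod 4 = 1, 2281 mod 7 = 6, 2281 mod 19 = 1, 2281 mod 17 = 3, 2281 mod 3 = 1.

x ≡ 2281 (mod 27132).


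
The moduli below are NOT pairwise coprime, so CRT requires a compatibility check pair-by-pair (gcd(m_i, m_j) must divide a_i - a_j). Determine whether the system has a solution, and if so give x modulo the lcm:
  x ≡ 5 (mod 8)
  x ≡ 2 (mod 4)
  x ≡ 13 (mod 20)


Moduli 8, 4, 20 are not pairwise coprime, so CRT works modulo lcm(m_i) when all pairwise compatibility conditions hold.
Pairwise compatibility: gcd(m_i, m_j) must divide a_i - a_j for every pair.
Merge one congruence at a time:
  Start: x ≡ 5 (mod 8).
  Combine with x ≡ 2 (mod 4): gcd(8, 4) = 4, and 2 - 5 = -3 is NOT divisible by 4.
    ⇒ system is inconsistent (no integer solution).

No solution (the system is inconsistent).


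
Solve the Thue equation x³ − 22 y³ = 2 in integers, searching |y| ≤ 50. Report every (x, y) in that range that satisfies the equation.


The equation is x³ - 22y³ = 2. For fixed y, x³ = 22·y³ + 2, so a solution requires the RHS to be a perfect cube.
Strategy: iterate y from -50 to 50, compute RHS = 22·y³ + 2, and check whether it is a (positive or negative) perfect cube.
Check small values of y:
  y = 0: RHS = 2 is not a perfect cube.
  y = 1: RHS = 24 is not a perfect cube.
  y = -1: RHS = -20 is not a perfect cube.
  y = 2: RHS = 178 is not a perfect cube.
  y = -2: RHS = -174 is not a perfect cube.
  y = 3: RHS = 596 is not a perfect cube.
  y = -3: RHS = -592 is not a perfect cube.
Continuing the search up to |y| = 50 finds no solutions either.
No (x, y) in the scanned range satisfies the equation.

No integer solutions with |y| ≤ 50.


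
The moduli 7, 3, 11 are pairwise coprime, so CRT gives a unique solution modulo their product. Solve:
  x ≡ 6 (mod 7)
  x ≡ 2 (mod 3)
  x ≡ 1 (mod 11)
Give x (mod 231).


Moduli 7, 3, 11 are pairwise coprime; by CRT there is a unique solution modulo M = 7 · 3 · 11 = 231.
Solve pairwise, accumulating the modulus:
  Start with x ≡ 6 (mod 7).
  Combine with x ≡ 2 (mod 3): since gcd(7, 3) = 1, we get a unique residue mod 21.
    Write x = 6 + 7·t and substitute into x ≡ 2 (mod 3): 7·t ≡ 2 − 6 = -4 (mod 3).
    Reduce coefficients mod 3: 1·t ≡ 2 (mod 3).
    So t ≡ 2 (mod 3).
    Then x = 6 + 7·2 = 20, valid modulo lcm(7, 3) = 21: x ≡ 20 (mod 21).
  Combine with x ≡ 1 (mod 11): since gcd(21, 11) = 1, we get a unique residue mod 231.
    Write x = 20 + 21·t and substitute into x ≡ 1 (mod 11): 21·t ≡ 1 − 20 = -19 (mod 11).
    Reduce coefficients mod 11: 10·t ≡ 3 (mod 11).
    The inverse of 10 mod 11 is 10 (since 10·10 = 100 = 9·11 + 1), so t ≡ 10·3 = 30 ≡ 8 (mod 11).
    Then x = 20 + 21·8 = 188, valid modulo lcm(21, 11) = 231: x ≡ 188 (mod 231).
Verify: 188 mod 7 = 6 ✓, 188 mod 3 = 2 ✓, 188 mod 11 = 1 ✓.

x ≡ 188 (mod 231).


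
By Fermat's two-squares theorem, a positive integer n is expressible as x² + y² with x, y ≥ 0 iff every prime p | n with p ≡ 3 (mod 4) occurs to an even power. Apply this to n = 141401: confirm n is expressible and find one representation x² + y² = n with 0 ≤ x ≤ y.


Step 1: Factor n = 141401 = 13 · 73 · 149.
Step 2: Check the mod-4 condition on each prime factor: 13 ≡ 1 (mod 4), exponent 1; 73 ≡ 1 (mod 4), exponent 1; 149 ≡ 1 (mod 4), exponent 1.
All primes ≡ 3 (mod 4) appear to even exponent (or don't appear), so by the two-squares theorem n IS expressible as a sum of two squares.
Step 3: Build a representation. Here n = 13 · 73 · 149 is a product of primes ≡ 1 (mod 4). Each prime p ≡ 1 (mod 4) is itself a sum of two squares; find a² by testing p − a² for a perfect square:
  13: 13 − 1² = 12, 13 − 2² = 9 = 3² ⇒ 13 = 2² + 3².
  73: 73 − 1² = 72, 73 − 2² = 69, 73 − 3² = 64 = 8² ⇒ 73 = 3² + 8².
  149: 149 − 1² = 148, 149 − 2² = 145, 149 − 3² = 140, 149 − 4² = 133, 149 − 5² = 124, 149 − 6² = 113, 149 − 7² = 100 = 10² ⇒ 149 = 7² + 10².
  Combine using the Brahmagupta–Fibonacci identity (a² + b²)(c² + d²) = (ac − bd)² + (ad + bc)² = (ac + bd)² + (ad − bc)²:
  13 · 73 = 949: from (2² + 3²)(3² + 8²), take (2·3 − 3·8, 2·8 + 3·3) = (6 − 24, 16 + 9) = (-18, 25); dropping signs (only squares matter) gives (18, 25); check 18² + 25² = 324 + 625 = 949 ✓.
  949 · 149 = 141401: from (18² + 25²)(7² + 10²), take (18·7 − 25·10, 18·10 + 25·7) = (126 − 250, 180 + 175) = (-124, 355); dropping signs (only squares matter) gives (124, 355); check 124² + 355² = 15376 + 126025 = 141401 ✓.
Step 4: Order so x ≤ y and verify: 124² + 355² = 15376 + 126025 = 141401 = n. ✓

n = 141401 = 124² + 355² (one valid representation with x ≤ y).


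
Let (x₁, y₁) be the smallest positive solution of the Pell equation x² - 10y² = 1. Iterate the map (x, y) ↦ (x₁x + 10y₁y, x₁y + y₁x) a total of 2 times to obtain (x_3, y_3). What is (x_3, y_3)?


Step 1: Find the fundamental solution (x₁, y₁) of x² - 10y² = 1.
  Expand √10 as a continued fraction. a₀ = ⌊√10⌋ = 3; iterate m_{k+1} = d_k·a_k − m_k, d_{k+1} = (10 − m_{k+1}²)/d_k, a_{k+1} = ⌊(a₀ + m_{k+1})/d_{k+1}⌋ (starting m₀ = 0, d₀ = 1), with convergents p_k = a_k·p_{k-1} + p_{k-2}, q_k = a_k·q_{k-1} + q_{k-2} (p₋₁ = 1, q₋₁ = 0):
  k = 0: a₀ = 3; p₀/q₀ = 3/1; p₀² − 10·q₀² = 9 − 10 = -1.
  k = 1: m = 3, d = 1, a = ⌊(3 + 3)/1⌋ = 6; p/q = (6·3 + 1)/(6·1 + 0) = 19/6; p² − 10·q² = 361 − 360 = 1.
  The first convergent with p² − 10·q² = 1 gives the fundamental solution (x₁, y₁) = (19, 6).
Step 2: Apply the recurrence (x_{n+1}, y_{n+1}) = (x₁x_n + 10y₁y_n, x₁y_n + y₁x_n) repeatedly.
  From (x_1, y_1) = (19, 6): x_2 = 19·19 + 10·6·6 = 721; y_2 = 19·6 + 6·19 = 228.
  From (x_2, y_2) = (721, 228): x_3 = 19·721 + 10·6·228 = 27379; y_3 = 19·228 + 6·721 = 8658.
Step 3: Verify x_3² - 10·y_3² = 749609641 - 749609640 = 1 (should be 1). ✓

(x_1, y_1) = (19, 6); (x_3, y_3) = (27379, 8658).


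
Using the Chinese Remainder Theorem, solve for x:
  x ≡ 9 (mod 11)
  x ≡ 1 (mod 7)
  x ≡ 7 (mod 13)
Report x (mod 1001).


Moduli 11, 7, 13 are pairwise coprime; by CRT there is a unique solution modulo M = 11 · 7 · 13 = 1001.
Solve pairwise, accumulating the modulus:
  Start with x ≡ 9 (mod 11).
  Combine with x ≡ 1 (mod 7): since gcd(11, 7) = 1, we get a unique residue mod 77.
    Write x = 9 + 11·t and substitute into x ≡ 1 (mod 7): 11·t ≡ 1 − 9 = -8 (mod 7).
    Reduce coefficients mod 7: 4·t ≡ 6 (mod 7).
    The inverse of 4 mod 7 is 2 (since 4·2 = 8 = 1·7 + 1), so t ≡ 2·6 = 12 ≡ 5 (mod 7).
    Then x = 9 + 11·5 = 64, valid modulo lcm(11, 7) = 77: x ≡ 64 (mod 77).
  Combine with x ≡ 7 (mod 13): since gcd(77, 13) = 1, we get a unique residue mod 1001.
    Write x = 64 + 77·t and substitute into x ≡ 7 (mod 13): 77·t ≡ 7 − 64 = -57 (mod 13).
    Reduce coefficients mod 13: 12·t ≡ 8 (mod 13).
    The inverse of 12 mod 13 is 12 (since 12·12 = 144 = 11·13 + 1), so t ≡ 12·8 = 96 ≡ 5 (mod 13).
    Then x = 64 + 77·5 = 449, valid modulo lcm(77, 13) = 1001: x ≡ 449 (mod 1001).
Verify: 449 mod 11 = 9 ✓, 449 mod 7 = 1 ✓, 449 mod 13 = 7 ✓.

x ≡ 449 (mod 1001).


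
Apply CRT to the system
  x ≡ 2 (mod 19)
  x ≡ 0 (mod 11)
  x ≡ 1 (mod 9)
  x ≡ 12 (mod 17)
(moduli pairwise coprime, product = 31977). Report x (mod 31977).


Product of moduli M = 19 · 11 · 9 · 17 = 31977.
Merge one congruence at a time:
  Start: x ≡ 2 (mod 19).
  Combine with x ≡ 0 (mod 11); new modulus lcm = 209.
    Write x = 2 + 19·t and substitute into x ≡ 0 (mod 11): 19·t ≡ 0 − 2 = -2 (mod 11).
    Reduce coefficients mod 11: 8·t ≡ 9 (mod 11).
    The inverse of 8 mod 11 is 7 (since 8·7 = 56 = 5·11 + 1), so t ≡ 7·9 = 63 ≡ 8 (mod 11).
    Then x = 2 + 19·8 = 154, valid modulo lcm(19, 11) = 209: x ≡ 154 (mod 209).
  Combine with x ≡ 1 (mod 9); new modulus lcm = 1881.
    Write x = 154 + 209·t and substitute into x ≡ 1 (mod 9): 209·t ≡ 1 − 154 = -153 (mod 9).
    Reduce coefficients mod 9: 2·t ≡ 0 (mod 9).
    The inverse of 2 mod 9 is 5 (since 2·5 = 10 = 1·9 + 1), so t ≡ 5·0 = 0 ≡ 0 (mod 9).
    Then x = 154 + 209·0 = 154, valid modulo lcm(209, 9) = 1881: x ≡ 154 (mod 1881).
  Combine with x ≡ 12 (mod 17); new modulus lcm = 31977.
    Write x = 154 + 1881·t and substitute into x ≡ 12 (mod 17): 1881·t ≡ 12 − 154 = -142 (mod 17).
    Reduce coefficients mod 17: 11·t ≡ 11 (mod 17).
    The inverse of 11 mod 17 is 14 (since 11·14 = 154 = 9·17 + 1), so t ≡ 14·11 = 154 ≡ 1 (mod 17).
    Then x = 154 + 1881·1 = 2035, valid modulo lcm(1881, 17) = 31977: x ≡ 2035 (mod 31977).
Verify against each original: 2035 mod 19 = 2, 2035 mod 11 = 0, 2035 mod 9 = 1, 2035 mod 17 = 12.

x ≡ 2035 (mod 31977).


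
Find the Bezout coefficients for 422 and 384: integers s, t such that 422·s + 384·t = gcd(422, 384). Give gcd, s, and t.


Euclidean algorithm on (422, 384) — divide until remainder is 0:
  422 = 1 · 384 + 38
  384 = 10 · 38 + 4
  38 = 9 · 4 + 2
  4 = 2 · 2 + 0
gcd(422, 384) = 2.
Track Bezout coefficients alongside the remainders: start with r₀ = 422 = a·1 + b·0 (s = 1, t = 0) and r₁ = 384 = a·0 + b·1 (s = 0, t = 1); each new remainder r_{k+1} = r_{k-1} − q_k·r_k inherits s_{k+1} = s_{k-1} − q_k·s_k, t_{k+1} = t_{k-1} − q_k·t_k, so r_k = a·s_k + b·t_k at every step:
  q = 1: r = 38, s = 1 − 1·0 = 1, t = 0 − 1·1 = -1  (check: 422·1 + 384·(-1) = 38)
  q = 10: r = 4, s = 0 − 10·1 = -10, t = 1 − 10·(-1) = 11  (check: 422·(-10) + 384·11 = 4)
  q = 9: r = 2, s = 1 − 9·(-10) = 91, t = -1 − 9·11 = -100  (check: 422·91 + 384·(-100) = 2)
The row with r = 2 (the gcd) gives the Bezout coefficients s = 91, t = -100.
Result: 422 · (91) + 384 · (-100) = 2.

gcd(422, 384) = 2; s = 91, t = -100 (check: 422·91 + 384·(-100) = 2).


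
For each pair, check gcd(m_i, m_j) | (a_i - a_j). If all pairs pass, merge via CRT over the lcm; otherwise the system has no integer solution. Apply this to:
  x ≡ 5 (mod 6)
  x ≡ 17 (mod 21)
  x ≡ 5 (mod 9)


Moduli 6, 21, 9 are not pairwise coprime, so CRT works modulo lcm(m_i) when all pairwise compatibility conditions hold.
Pairwise compatibility: gcd(m_i, m_j) must divide a_i - a_j for every pair.
Merge one congruence at a time:
  Start: x ≡ 5 (mod 6).
  Combine with x ≡ 17 (mod 21): gcd(6, 21) = 3; 17 - 5 = 12, which IS divisible by 3, so compatible.
    Write x = 5 + 6·t and substitute into x ≡ 17 (mod 21): 6·t ≡ 17 − 5 = 12 (mod 21).
    Divide the congruence (and modulus) by g = 3: 2·t ≡ 4 (mod 7).
    The inverse of 2 mod 7 is 4 (since 2·4 = 8 = 1·7 + 1), so t ≡ 4·4 = 16 ≡ 2 (mod 7).
    Then x = 5 + 6·2 = 17, valid modulo lcm(6, 21) = 42: x ≡ 17 (mod 42).
  Combine with x ≡ 5 (mod 9): gcd(42, 9) = 3; 5 - 17 = -12, which IS divisible by 3, so compatible.
    Write x = 17 + 42·t and substitute into x ≡ 5 (mod 9): 42·t ≡ 5 − 17 = -12 (mod 9).
    Divide the congruence (and modulus) by g = 3: 14·t ≡ -4 (mod 3).
    Reduce coefficients mod 3: 2·t ≡ 2 (mod 3).
    The inverse of 2 mod 3 is 2 (since 2·2 = 4 = 1·3 + 1), so t ≡ 2·2 = 4 ≡ 1 (mod 3).
    Then x = 17 + 42·1 = 59, valid modulo lcm(42, 9) = 126: x ≡ 59 (mod 126).
Verify: 59 mod 6 = 5, 59 mod 21 = 17, 59 mod 9 = 5.

x ≡ 59 (mod 126).


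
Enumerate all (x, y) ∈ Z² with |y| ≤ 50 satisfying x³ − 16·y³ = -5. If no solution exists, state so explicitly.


The equation is x³ - 16y³ = -5. For fixed y, x³ = 16·y³ − 5, so a solution requires the RHS to be a perfect cube.
Strategy: iterate y from -50 to 50, compute RHS = 16·y³ − 5, and check whether it is a (positive or negative) perfect cube.
Check small values of y:
  y = 0: RHS = -5 is not a perfect cube.
  y = 1: RHS = 11 is not a perfect cube.
  y = -1: RHS = -21 is not a perfect cube.
  y = 2: RHS = 123 is not a perfect cube.
  y = -2: RHS = -133 is not a perfect cube.
  y = 3: RHS = 427 is not a perfect cube.
  y = -3: RHS = -437 is not a perfect cube.
Continuing the search up to |y| = 50 finds no solutions either.
No (x, y) in the scanned range satisfies the equation.

No integer solutions with |y| ≤ 50.


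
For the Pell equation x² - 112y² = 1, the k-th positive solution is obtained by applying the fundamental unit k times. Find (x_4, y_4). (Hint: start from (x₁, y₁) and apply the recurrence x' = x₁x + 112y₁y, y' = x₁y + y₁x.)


Step 1: Find the fundamental solution (x₁, y₁) of x² - 112y² = 1.
  Expand √112 as a continued fraction. a₀ = ⌊√112⌋ = 10; iterate m_{k+1} = d_k·a_k − m_k, d_{k+1} = (112 − m_{k+1}²)/d_k, a_{k+1} = ⌊(a₀ + m_{k+1})/d_{k+1}⌋ (starting m₀ = 0, d₀ = 1), with convergents p_k = a_k·p_{k-1} + p_{k-2}, q_k = a_k·q_{k-1} + q_{k-2} (p₋₁ = 1, q₋₁ = 0):
  k = 0: a₀ = 10; p₀/q₀ = 10/1; p₀² − 112·q₀² = 100 − 112 = -12.
  k = 1: m = 10, d = 12, a = ⌊(10 + 10)/12⌋ = 1; p/q = (1·10 + 1)/(1·1 + 0) = 11/1; p² − 112·q² = 121 − 112 = 9.
  k = 2: m = 2, d = 9, a = ⌊(10 + 2)/9⌋ = 1; p/q = (1·11 + 10)/(1·1 + 1) = 21/2; p² − 112·q² = 441 − 448 = -7.
  k = 3: m = 7, d = 7, a = ⌊(10 + 7)/7⌋ = 2; p/q = (2·21 + 11)/(2·2 + 1) = 53/5; p² − 112·q² = 2809 − 2800 = 9.
  k = 4: m = 7, d = 9, a = ⌊(10 + 7)/9⌋ = 1; p/q = (1·53 + 21)/(1·5 + 2) = 74/7; p² − 112·q² = 5476 − 5488 = -12.
  k = 5: m = 2, d = 12, a = ⌊(10 + 2)/12⌋ = 1; p/q = (1·74 + 53)/(1·7 + 5) = 127/12; p² − 112·q² = 16129 − 16128 = 1.
  The first convergent with p² − 112·q² = 1 gives the fundamental solution (x₁, y₁) = (127, 12).
Step 2: Apply the recurrence (x_{n+1}, y_{n+1}) = (x₁x_n + 112y₁y_n, x₁y_n + y₁x_n) repeatedly.
  From (x_1, y_1) = (127, 12): x_2 = 127·127 + 112·12·12 = 32257; y_2 = 127·12 + 12·127 = 3048.
  From (x_2, y_2) = (32257, 3048): x_3 = 127·32257 + 112·12·3048 = 8193151; y_3 = 127·3048 + 12·32257 = 774180.
  From (x_3, y_3) = (8193151, 774180): x_4 = 127·8193151 + 112·12·774180 = 2081028097; y_4 = 127·774180 + 12·8193151 = 196638672.
Step 3: Verify x_4² - 112·y_4² = 4330677940503441409 - 4330677940503441408 = 1 (should be 1). ✓

(x_1, y_1) = (127, 12); (x_4, y_4) = (2081028097, 196638672).


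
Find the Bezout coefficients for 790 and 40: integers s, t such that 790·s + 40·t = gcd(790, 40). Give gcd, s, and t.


Euclidean algorithm on (790, 40) — divide until remainder is 0:
  790 = 19 · 40 + 30
  40 = 1 · 30 + 10
  30 = 3 · 10 + 0
gcd(790, 40) = 10.
Track Bezout coefficients alongside the remainders: start with r₀ = 790 = a·1 + b·0 (s = 1, t = 0) and r₁ = 40 = a·0 + b·1 (s = 0, t = 1); each new remainder r_{k+1} = r_{k-1} − q_k·r_k inherits s_{k+1} = s_{k-1} − q_k·s_k, t_{k+1} = t_{k-1} − q_k·t_k, so r_k = a·s_k + b·t_k at every step:
  q = 19: r = 30, s = 1 − 19·0 = 1, t = 0 − 19·1 = -19  (check: 790·1 + 40·(-19) = 30)
  q = 1: r = 10, s = 0 − 1·1 = -1, t = 1 − 1·(-19) = 20  (check: 790·(-1) + 40·20 = 10)
The row with r = 10 (the gcd) gives the Bezout coefficients s = -1, t = 20.
Result: 790 · (-1) + 40 · (20) = 10.

gcd(790, 40) = 10; s = -1, t = 20 (check: 790·(-1) + 40·20 = 10).


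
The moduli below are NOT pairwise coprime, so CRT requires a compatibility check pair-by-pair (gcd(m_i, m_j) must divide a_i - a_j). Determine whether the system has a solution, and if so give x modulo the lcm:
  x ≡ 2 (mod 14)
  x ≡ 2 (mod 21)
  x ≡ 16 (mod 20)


Moduli 14, 21, 20 are not pairwise coprime, so CRT works modulo lcm(m_i) when all pairwise compatibility conditions hold.
Pairwise compatibility: gcd(m_i, m_j) must divide a_i - a_j for every pair.
Merge one congruence at a time:
  Start: x ≡ 2 (mod 14).
  Combine with x ≡ 2 (mod 21): gcd(14, 21) = 7; 2 - 2 = 0, which IS divisible by 7, so compatible.
    Write x = 2 + 14·t and substitute into x ≡ 2 (mod 21): 14·t ≡ 2 − 2 = 0 (mod 21).
    Divide the congruence (and modulus) by g = 7: 2·t ≡ 0 (mod 3).
    The inverse of 2 mod 3 is 2 (since 2·2 = 4 = 1·3 + 1), so t ≡ 2·0 = 0 ≡ 0 (mod 3).
    Then x = 2 + 14·0 = 2, valid modulo lcm(14, 21) = 42: x ≡ 2 (mod 42).
  Combine with x ≡ 16 (mod 20): gcd(42, 20) = 2; 16 - 2 = 14, which IS divisible by 2, so compatible.
    Write x = 2 + 42·t and substitute into x ≡ 16 (mod 20): 42·t ≡ 16 − 2 = 14 (mod 20).
    Divide the congruence (and modulus) by g = 2: 21·t ≡ 7 (mod 10).
    Reduce coefficients mod 10: 1·t ≡ 7 (mod 10).
    So t ≡ 7 (mod 10).
    Then x = 2 + 42·7 = 296, valid modulo lcm(42, 20) = 420: x ≡ 296 (mod 420).
Verify: 296 mod 14 = 2, 296 mod 21 = 2, 296 mod 20 = 16.

x ≡ 296 (mod 420).


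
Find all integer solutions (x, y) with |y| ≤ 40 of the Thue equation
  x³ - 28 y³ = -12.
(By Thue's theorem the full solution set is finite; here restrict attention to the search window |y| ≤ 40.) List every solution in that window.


The equation is x³ - 28y³ = -12. For fixed y, x³ = 28·y³ − 12, so a solution requires the RHS to be a perfect cube.
Strategy: iterate y from -40 to 40, compute RHS = 28·y³ − 12, and check whether it is a (positive or negative) perfect cube.
Check small values of y:
  y = 0: RHS = -12 is not a perfect cube.
  y = 1: RHS = 16 is not a perfect cube.
  y = -1: RHS = -40 is not a perfect cube.
  y = 2: RHS = 212 is not a perfect cube.
  y = -2: RHS = -236 is not a perfect cube.
  y = 3: RHS = 744 is not a perfect cube.
  y = -3: RHS = -768 is not a perfect cube.
Continuing the search up to |y| = 40 finds no solutions either.
No (x, y) in the scanned range satisfies the equation.

No integer solutions with |y| ≤ 40.


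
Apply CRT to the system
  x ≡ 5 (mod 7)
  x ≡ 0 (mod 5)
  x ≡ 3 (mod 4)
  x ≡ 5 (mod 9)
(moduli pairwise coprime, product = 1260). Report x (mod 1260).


Product of moduli M = 7 · 5 · 4 · 9 = 1260.
Merge one congruence at a time:
  Start: x ≡ 5 (mod 7).
  Combine with x ≡ 0 (mod 5); new modulus lcm = 35.
    Write x = 5 + 7·t and substitute into x ≡ 0 (mod 5): 7·t ≡ 0 − 5 = -5 (mod 5).
    Reduce coefficients mod 5: 2·t ≡ 0 (mod 5).
    The inverse of 2 mod 5 is 3 (since 2·3 = 6 = 1·5 + 1), so t ≡ 3·0 = 0 ≡ 0 (mod 5).
    Then x = 5 + 7·0 = 5, valid modulo lcm(7, 5) = 35: x ≡ 5 (mod 35).
  Combine with x ≡ 3 (mod 4); new modulus lcm = 140.
    Write x = 5 + 35·t and substitute into x ≡ 3 (mod 4): 35·t ≡ 3 − 5 = -2 (mod 4).
    Reduce coefficients mod 4: 3·t ≡ 2 (mod 4).
    The inverse of 3 mod 4 is 3 (since 3·3 = 9 = 2·4 + 1), so t ≡ 3·2 = 6 ≡ 2 (mod 4).
    Then x = 5 + 35·2 = 75, valid modulo lcm(35, 4) = 140: x ≡ 75 (mod 140).
  Combine with x ≡ 5 (mod 9); new modulus lcm = 1260.
    Write x = 75 + 140·t and substitute into x ≡ 5 (mod 9): 140·t ≡ 5 − 75 = -70 (mod 9).
    Reduce coefficients mod 9: 5·t ≡ 2 (mod 9).
    The inverse of 5 mod 9 is 2 (since 5·2 = 10 = 1·9 + 1), so t ≡ 2·2 = 4 ≡ 4 (mod 9).
    Then x = 75 + 140·4 = 635, valid modulo lcm(140, 9) = 1260: x ≡ 635 (mod 1260).
Verify against each original: 635 mod 7 = 5, 635 mod 5 = 0, 635 mod 4 = 3, 635 mod 9 = 5.

x ≡ 635 (mod 1260).


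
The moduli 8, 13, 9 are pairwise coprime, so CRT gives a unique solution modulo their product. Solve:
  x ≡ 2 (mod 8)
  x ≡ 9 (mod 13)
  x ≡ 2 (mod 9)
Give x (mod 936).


Moduli 8, 13, 9 are pairwise coprime; by CRT there is a unique solution modulo M = 8 · 13 · 9 = 936.
Solve pairwise, accumulating the modulus:
  Start with x ≡ 2 (mod 8).
  Combine with x ≡ 9 (mod 13): since gcd(8, 13) = 1, we get a unique residue mod 104.
    Write x = 2 + 8·t and substitute into x ≡ 9 (mod 13): 8·t ≡ 9 − 2 = 7 (mod 13).
    The inverse of 8 mod 13 is 5 (since 8·5 = 40 = 3·13 + 1), so t ≡ 5·7 = 35 ≡ 9 (mod 13).
    Then x = 2 + 8·9 = 74, valid modulo lcm(8, 13) = 104: x ≡ 74 (mod 104).
  Combine with x ≡ 2 (mod 9): since gcd(104, 9) = 1, we get a unique residue mod 936.
    Write x = 74 + 104·t and substitute into x ≡ 2 (mod 9): 104·t ≡ 2 − 74 = -72 (mod 9).
    Reduce coefficients mod 9: 5·t ≡ 0 (mod 9).
    The inverse of 5 mod 9 is 2 (since 5·2 = 10 = 1·9 + 1), so t ≡ 2·0 = 0 ≡ 0 (mod 9).
    Then x = 74 + 104·0 = 74, valid modulo lcm(104, 9) = 936: x ≡ 74 (mod 936).
Verify: 74 mod 8 = 2 ✓, 74 mod 13 = 9 ✓, 74 mod 9 = 2 ✓.

x ≡ 74 (mod 936).


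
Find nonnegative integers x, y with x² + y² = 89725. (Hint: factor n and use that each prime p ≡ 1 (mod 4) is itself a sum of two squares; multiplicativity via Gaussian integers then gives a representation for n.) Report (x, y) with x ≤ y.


Step 1: Factor n = 89725 = 5^2 · 37 · 97.
Step 2: Check the mod-4 condition on each prime factor: 5 ≡ 1 (mod 4), exponent 2; 37 ≡ 1 (mod 4), exponent 1; 97 ≡ 1 (mod 4), exponent 1.
All primes ≡ 3 (mod 4) appear to even exponent (or don't appear), so by the two-squares theorem n IS expressible as a sum of two squares.
Step 3: Build a representation. Group n = k² · m with k = 5 and m = 37 · 97 = 3589 (a product of primes ≡ 1 (mod 4)); a representation of m scales to one of n via (k·x)² + (k·y)² = k²(x² + y²). Each prime p ≡ 1 (mod 4) is itself a sum of two squares; find a² by testing p − a² for a perfect square:
  37: 37 − 1² = 36 = 6² ⇒ 37 = 1² + 6².
  97: 97 − 1² = 96, 97 − 2² = 93, 97 − 3² = 88, 97 − 4² = 81 = 9² ⇒ 97 = 4² + 9².
  Combine using the Brahmagupta–Fibonacci identity (a² + b²)(c² + d²) = (ac − bd)² + (ad + bc)² = (ac + bd)² + (ad − bc)²:
  37 · 97 = 3589: from (1² + 6²)(4² + 9²), take (1·4 − 6·9, 1·9 + 6·4) = (4 − 54, 9 + 24) = (-50, 33); dropping signs (only squares matter) gives (50, 33); check 50² + 33² = 2500 + 1089 = 3589 ✓.
  Scale by k = 5: (5·50, 5·33) = (250, 165).
Step 4: Order so x ≤ y and verify: 165² + 250² = 27225 + 62500 = 89725 = n. ✓

n = 89725 = 165² + 250² (one valid representation with x ≤ y).


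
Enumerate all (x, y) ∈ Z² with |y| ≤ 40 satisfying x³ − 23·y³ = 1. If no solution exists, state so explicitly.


The equation is x³ - 23y³ = 1. For fixed y, x³ = 23·y³ + 1, so a solution requires the RHS to be a perfect cube.
Strategy: iterate y from -40 to 40, compute RHS = 23·y³ + 1, and check whether it is a (positive or negative) perfect cube.
Check small values of y:
  y = 0: RHS = 1 = (1)³ ⇒ x = 1 works.
  y = 1: RHS = 24 is not a perfect cube.
  y = -1: RHS = -22 is not a perfect cube.
  y = 2: RHS = 185 is not a perfect cube.
  y = -2: RHS = -183 is not a perfect cube.
  y = 3: RHS = 622 is not a perfect cube.
  y = -3: RHS = -620 is not a perfect cube.
Continuing the search up to |y| = 40 finds no further solutions beyond those listed.
Collected solutions: (1, 0).

Solutions (with |y| ≤ 40): (1, 0).


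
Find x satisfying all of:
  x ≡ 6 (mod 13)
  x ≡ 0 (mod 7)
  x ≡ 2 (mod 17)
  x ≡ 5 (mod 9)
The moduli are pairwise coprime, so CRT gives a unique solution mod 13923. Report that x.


Product of moduli M = 13 · 7 · 17 · 9 = 13923.
Merge one congruence at a time:
  Start: x ≡ 6 (mod 13).
  Combine with x ≡ 0 (mod 7); new modulus lcm = 91.
    Write x = 6 + 13·t and substitute into x ≡ 0 (mod 7): 13·t ≡ 0 − 6 = -6 (mod 7).
    Reduce coefficients mod 7: 6·t ≡ 1 (mod 7).
    The inverse of 6 mod 7 is 6 (since 6·6 = 36 = 5·7 + 1), so t ≡ 6·1 = 6 ≡ 6 (mod 7).
    Then x = 6 + 13·6 = 84, valid modulo lcm(13, 7) = 91: x ≡ 84 (mod 91).
  Combine with x ≡ 2 (mod 17); new modulus lcm = 1547.
    Write x = 84 + 91·t and substitute into x ≡ 2 (mod 17): 91·t ≡ 2 − 84 = -82 (mod 17).
    Reduce coefficients mod 17: 6·t ≡ 3 (mod 17).
    The inverse of 6 mod 17 is 3 (since 6·3 = 18 = 1·17 + 1), so t ≡ 3·3 = 9 ≡ 9 (mod 17).
    Then x = 84 + 91·9 = 903, valid modulo lcm(91, 17) = 1547: x ≡ 903 (mod 1547).
  Combine with x ≡ 5 (mod 9); new modulus lcm = 13923.
    Write x = 903 + 1547·t and substitute into x ≡ 5 (mod 9): 1547·t ≡ 5 − 903 = -898 (mod 9).
    Reduce coefficients mod 9: 8·t ≡ 2 (mod 9).
    The inverse of 8 mod 9 is 8 (since 8·8 = 64 = 7·9 + 1), so t ≡ 8·2 = 16 ≡ 7 (mod 9).
    Then x = 903 + 1547·7 = 11732, valid modulo lcm(1547, 9) = 13923: x ≡ 11732 (mod 13923).
Verify against each original: 11732 mod 13 = 6, 11732 mod 7 = 0, 11732 mod 17 = 2, 11732 mod 9 = 5.

x ≡ 11732 (mod 13923).


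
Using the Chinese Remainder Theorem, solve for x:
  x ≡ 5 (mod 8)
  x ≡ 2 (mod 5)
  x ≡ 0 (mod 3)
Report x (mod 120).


Moduli 8, 5, 3 are pairwise coprime; by CRT there is a unique solution modulo M = 8 · 5 · 3 = 120.
Solve pairwise, accumulating the modulus:
  Start with x ≡ 5 (mod 8).
  Combine with x ≡ 2 (mod 5): since gcd(8, 5) = 1, we get a unique residue mod 40.
    Write x = 5 + 8·t and substitute into x ≡ 2 (mod 5): 8·t ≡ 2 − 5 = -3 (mod 5).
    Reduce coefficients mod 5: 3·t ≡ 2 (mod 5).
    The inverse of 3 mod 5 is 2 (since 3·2 = 6 = 1·5 + 1), so t ≡ 2·2 = 4 ≡ 4 (mod 5).
    Then x = 5 + 8·4 = 37, valid modulo lcm(8, 5) = 40: x ≡ 37 (mod 40).
  Combine with x ≡ 0 (mod 3): since gcd(40, 3) = 1, we get a unique residue mod 120.
    Write x = 37 + 40·t and substitute into x ≡ 0 (mod 3): 40·t ≡ 0 − 37 = -37 (mod 3).
    Reduce coefficients mod 3: 1·t ≡ 2 (mod 3).
    So t ≡ 2 (mod 3).
    Then x = 37 + 40·2 = 117, valid modulo lcm(40, 3) = 120: x ≡ 117 (mod 120).
Verify: 117 mod 8 = 5 ✓, 117 mod 5 = 2 ✓, 117 mod 3 = 0 ✓.

x ≡ 117 (mod 120).


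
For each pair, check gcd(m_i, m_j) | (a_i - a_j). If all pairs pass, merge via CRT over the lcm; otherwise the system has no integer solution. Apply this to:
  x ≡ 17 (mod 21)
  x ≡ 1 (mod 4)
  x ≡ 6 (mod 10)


Moduli 21, 4, 10 are not pairwise coprime, so CRT works modulo lcm(m_i) when all pairwise compatibility conditions hold.
Pairwise compatibility: gcd(m_i, m_j) must divide a_i - a_j for every pair.
Merge one congruence at a time:
  Start: x ≡ 17 (mod 21).
  Combine with x ≡ 1 (mod 4): gcd(21, 4) = 1; 1 - 17 = -16, which IS divisible by 1, so compatible.
    Write x = 17 + 21·t and substitute into x ≡ 1 (mod 4): 21·t ≡ 1 − 17 = -16 (mod 4).
    Reduce coefficients mod 4: 1·t ≡ 0 (mod 4).
    So t ≡ 0 (mod 4).
    Then x = 17 + 21·0 = 17, valid modulo lcm(21, 4) = 84: x ≡ 17 (mod 84).
  Combine with x ≡ 6 (mod 10): gcd(84, 10) = 2, and 6 - 17 = -11 is NOT divisible by 2.
    ⇒ system is inconsistent (no integer solution).

No solution (the system is inconsistent).


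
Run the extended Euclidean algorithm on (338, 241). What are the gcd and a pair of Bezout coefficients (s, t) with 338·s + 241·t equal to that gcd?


Euclidean algorithm on (338, 241) — divide until remainder is 0:
  338 = 1 · 241 + 97
  241 = 2 · 97 + 47
  97 = 2 · 47 + 3
  47 = 15 · 3 + 2
  3 = 1 · 2 + 1
  2 = 2 · 1 + 0
gcd(338, 241) = 1.
Track Bezout coefficients alongside the remainders: start with r₀ = 338 = a·1 + b·0 (s = 1, t = 0) and r₁ = 241 = a·0 + b·1 (s = 0, t = 1); each new remainder r_{k+1} = r_{k-1} − q_k·r_k inherits s_{k+1} = s_{k-1} − q_k·s_k, t_{k+1} = t_{k-1} − q_k·t_k, so r_k = a·s_k + b·t_k at every step:
  q = 1: r = 97, s = 1 − 1·0 = 1, t = 0 − 1·1 = -1  (check: 338·1 + 241·(-1) = 97)
  q = 2: r = 47, s = 0 − 2·1 = -2, t = 1 − 2·(-1) = 3  (check: 338·(-2) + 241·3 = 47)
  q = 2: r = 3, s = 1 − 2·(-2) = 5, t = -1 − 2·3 = -7  (check: 338·5 + 241·(-7) = 3)
  q = 15: r = 2, s = -2 − 15·5 = -77, t = 3 − 15·(-7) = 108  (check: 338·(-77) + 241·108 = 2)
  q = 1: r = 1, s = 5 − 1·(-77) = 82, t = -7 − 1·108 = -115  (check: 338·82 + 241·(-115) = 1)
The row with r = 1 (the gcd) gives the Bezout coefficients s = 82, t = -115.
Result: 338 · (82) + 241 · (-115) = 1.

gcd(338, 241) = 1; s = 82, t = -115 (check: 338·82 + 241·(-115) = 1).


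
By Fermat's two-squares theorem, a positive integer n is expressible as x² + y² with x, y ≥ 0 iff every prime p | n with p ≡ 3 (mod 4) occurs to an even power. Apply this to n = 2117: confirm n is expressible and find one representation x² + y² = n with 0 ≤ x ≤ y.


Step 1: Factor n = 2117 = 29 · 73.
Step 2: Check the mod-4 condition on each prime factor: 29 ≡ 1 (mod 4), exponent 1; 73 ≡ 1 (mod 4), exponent 1.
All primes ≡ 3 (mod 4) appear to even exponent (or don't appear), so by the two-squares theorem n IS expressible as a sum of two squares.
Step 3: Build a representation. Here n = 29 · 73 is a product of primes ≡ 1 (mod 4). Each prime p ≡ 1 (mod 4) is itself a sum of two squares; find a² by testing p − a² for a perfect square:
  29: 29 − 1² = 28, 29 − 2² = 25 = 5² ⇒ 29 = 2² + 5².
  73: 73 − 1² = 72, 73 − 2² = 69, 73 − 3² = 64 = 8² ⇒ 73 = 3² + 8².
  Combine using the Brahmagupta–Fibonacci identity (a² + b²)(c² + d²) = (ac − bd)² + (ad + bc)² = (ac + bd)² + (ad − bc)²:
  29 · 73 = 2117: from (2² + 5²)(3² + 8²), take (2·3 − 5·8, 2·8 + 5·3) = (6 − 40, 16 + 15) = (-34, 31); dropping signs (only squares matter) gives (34, 31); check 34² + 31² = 1156 + 961 = 2117 ✓.
Step 4: Order so x ≤ y and verify: 31² + 34² = 961 + 1156 = 2117 = n. ✓

n = 2117 = 31² + 34² (one valid representation with x ≤ y).


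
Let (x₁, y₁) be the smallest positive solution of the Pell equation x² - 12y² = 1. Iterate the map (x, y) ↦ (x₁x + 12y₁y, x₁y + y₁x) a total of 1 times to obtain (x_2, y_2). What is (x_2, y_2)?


Step 1: Find the fundamental solution (x₁, y₁) of x² - 12y² = 1.
  Expand √12 as a continued fraction. a₀ = ⌊√12⌋ = 3; iterate m_{k+1} = d_k·a_k − m_k, d_{k+1} = (12 − m_{k+1}²)/d_k, a_{k+1} = ⌊(a₀ + m_{k+1})/d_{k+1}⌋ (starting m₀ = 0, d₀ = 1), with convergents p_k = a_k·p_{k-1} + p_{k-2}, q_k = a_k·q_{k-1} + q_{k-2} (p₋₁ = 1, q₋₁ = 0):
  k = 0: a₀ = 3; p₀/q₀ = 3/1; p₀² − 12·q₀² = 9 − 12 = -3.
  k = 1: m = 3, d = 3, a = ⌊(3 + 3)/3⌋ = 2; p/q = (2·3 + 1)/(2·1 + 0) = 7/2; p² − 12·q² = 49 − 48 = 1.
  The first convergent with p² − 12·q² = 1 gives the fundamental solution (x₁, y₁) = (7, 2).
Step 2: Apply the recurrence (x_{n+1}, y_{n+1}) = (x₁x_n + 12y₁y_n, x₁y_n + y₁x_n) repeatedly.
  From (x_1, y_1) = (7, 2): x_2 = 7·7 + 12·2·2 = 97; y_2 = 7·2 + 2·7 = 28.
Step 3: Verify x_2² - 12·y_2² = 9409 - 9408 = 1 (should be 1). ✓

(x_1, y_1) = (7, 2); (x_2, y_2) = (97, 28).


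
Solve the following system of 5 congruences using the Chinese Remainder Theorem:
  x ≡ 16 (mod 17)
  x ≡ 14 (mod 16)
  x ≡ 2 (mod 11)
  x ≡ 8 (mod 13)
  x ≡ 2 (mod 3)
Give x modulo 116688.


Product of moduli M = 17 · 16 · 11 · 13 · 3 = 116688.
Merge one congruence at a time:
  Start: x ≡ 16 (mod 17).
  Combine with x ≡ 14 (mod 16); new modulus lcm = 272.
    Write x = 16 + 17·t and substitute into x ≡ 14 (mod 16): 17·t ≡ 14 − 16 = -2 (mod 16).
    Reduce coefficients mod 16: 1·t ≡ 14 (mod 16).
    So t ≡ 14 (mod 16).
    Then x = 16 + 17·14 = 254, valid modulo lcm(17, 16) = 272: x ≡ 254 (mod 272).
  Combine with x ≡ 2 (mod 11); new modulus lcm = 2992.
    Write x = 254 + 272·t and substitute into x ≡ 2 (mod 11): 272·t ≡ 2 − 254 = -252 (mod 11).
    Reduce coefficients mod 11: 8·t ≡ 1 (mod 11).
    The inverse of 8 mod 11 is 7 (since 8·7 = 56 = 5·11 + 1), so t ≡ 7·1 = 7 ≡ 7 (mod 11).
    Then x = 254 + 272·7 = 2158, valid modulo lcm(272, 11) = 2992: x ≡ 2158 (mod 2992).
  Combine with x ≡ 8 (mod 13); new modulus lcm = 38896.
    Write x = 2158 + 2992·t and substitute into x ≡ 8 (mod 13): 2992·t ≡ 8 − 2158 = -2150 (mod 13).
    Reduce coefficients mod 13: 2·t ≡ 8 (mod 13).
    The inverse of 2 mod 13 is 7 (since 2·7 = 14 = 1·13 + 1), so t ≡ 7·8 = 56 ≡ 4 (mod 13).
    Then x = 2158 + 2992·4 = 14126, valid modulo lcm(2992, 13) = 38896: x ≡ 14126 (mod 38896).
  Combine with x ≡ 2 (mod 3); new modulus lcm = 116688.
    Write x = 14126 + 38896·t and substitute into x ≡ 2 (mod 3): 38896·t ≡ 2 − 14126 = -14124 (mod 3).
    Reduce coefficients mod 3: 1·t ≡ 0 (mod 3).
    So t ≡ 0 (mod 3).
    Then x = 14126 + 38896·0 = 14126, valid modulo lcm(38896, 3) = 116688: x ≡ 14126 (mod 116688).
Verify against each original: 14126 mod 17 = 16, 14126 mod 16 = 14, 14126 mod 11 = 2, 14126 mod 13 = 8, 14126 mod 3 = 2.

x ≡ 14126 (mod 116688).


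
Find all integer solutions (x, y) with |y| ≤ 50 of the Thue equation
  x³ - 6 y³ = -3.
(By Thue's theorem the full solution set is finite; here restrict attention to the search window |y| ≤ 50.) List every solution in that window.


The equation is x³ - 6y³ = -3. For fixed y, x³ = 6·y³ − 3, so a solution requires the RHS to be a perfect cube.
Strategy: iterate y from -50 to 50, compute RHS = 6·y³ − 3, and check whether it is a (positive or negative) perfect cube.
Check small values of y:
  y = 0: RHS = -3 is not a perfect cube.
  y = 1: RHS = 3 is not a perfect cube.
  y = -1: RHS = -9 is not a perfect cube.
  y = 2: RHS = 45 is not a perfect cube.
  y = -2: RHS = -51 is not a perfect cube.
  y = 3: RHS = 159 is not a perfect cube.
  y = -3: RHS = -165 is not a perfect cube.
Continuing the search up to |y| = 50 finds no solutions either.
No (x, y) in the scanned range satisfies the equation.

No integer solutions with |y| ≤ 50.


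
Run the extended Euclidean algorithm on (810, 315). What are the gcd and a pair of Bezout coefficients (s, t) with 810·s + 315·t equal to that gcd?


Euclidean algorithm on (810, 315) — divide until remainder is 0:
  810 = 2 · 315 + 180
  315 = 1 · 180 + 135
  180 = 1 · 135 + 45
  135 = 3 · 45 + 0
gcd(810, 315) = 45.
Track Bezout coefficients alongside the remainders: start with r₀ = 810 = a·1 + b·0 (s = 1, t = 0) and r₁ = 315 = a·0 + b·1 (s = 0, t = 1); each new remainder r_{k+1} = r_{k-1} − q_k·r_k inherits s_{k+1} = s_{k-1} − q_k·s_k, t_{k+1} = t_{k-1} − q_k·t_k, so r_k = a·s_k + b·t_k at every step:
  q = 2: r = 180, s = 1 − 2·0 = 1, t = 0 − 2·1 = -2  (check: 810·1 + 315·(-2) = 180)
  q = 1: r = 135, s = 0 − 1·1 = -1, t = 1 − 1·(-2) = 3  (check: 810·(-1) + 315·3 = 135)
  q = 1: r = 45, s = 1 − 1·(-1) = 2, t = -2 − 1·3 = -5  (check: 810·2 + 315·(-5) = 45)
The row with r = 45 (the gcd) gives the Bezout coefficients s = 2, t = -5.
Result: 810 · (2) + 315 · (-5) = 45.

gcd(810, 315) = 45; s = 2, t = -5 (check: 810·2 + 315·(-5) = 45).


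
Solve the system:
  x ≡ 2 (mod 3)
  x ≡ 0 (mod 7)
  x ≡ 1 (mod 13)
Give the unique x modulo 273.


Moduli 3, 7, 13 are pairwise coprime; by CRT there is a unique solution modulo M = 3 · 7 · 13 = 273.
Solve pairwise, accumulating the modulus:
  Start with x ≡ 2 (mod 3).
  Combine with x ≡ 0 (mod 7): since gcd(3, 7) = 1, we get a unique residue mod 21.
    Write x = 2 + 3·t and substitute into x ≡ 0 (mod 7): 3·t ≡ 0 − 2 = -2 (mod 7).
    Reduce coefficients mod 7: 3·t ≡ 5 (mod 7).
    The inverse of 3 mod 7 is 5 (since 3·5 = 15 = 2·7 + 1), so t ≡ 5·5 = 25 ≡ 4 (mod 7).
    Then x = 2 + 3·4 = 14, valid modulo lcm(3, 7) = 21: x ≡ 14 (mod 21).
  Combine with x ≡ 1 (mod 13): since gcd(21, 13) = 1, we get a unique residue mod 273.
    Write x = 14 + 21·t and substitute into x ≡ 1 (mod 13): 21·t ≡ 1 − 14 = -13 (mod 13).
    Reduce coefficients mod 13: 8·t ≡ 0 (mod 13).
    The inverse of 8 mod 13 is 5 (since 8·5 = 40 = 3·13 + 1), so t ≡ 5·0 = 0 ≡ 0 (mod 13).
    Then x = 14 + 21·0 = 14, valid modulo lcm(21, 13) = 273: x ≡ 14 (mod 273).
Verify: 14 mod 3 = 2 ✓, 14 mod 7 = 0 ✓, 14 mod 13 = 1 ✓.

x ≡ 14 (mod 273).


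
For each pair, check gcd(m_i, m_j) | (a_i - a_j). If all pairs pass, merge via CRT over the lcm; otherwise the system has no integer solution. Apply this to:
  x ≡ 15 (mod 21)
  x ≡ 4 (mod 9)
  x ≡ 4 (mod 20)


Moduli 21, 9, 20 are not pairwise coprime, so CRT works modulo lcm(m_i) when all pairwise compatibility conditions hold.
Pairwise compatibility: gcd(m_i, m_j) must divide a_i - a_j for every pair.
Merge one congruence at a time:
  Start: x ≡ 15 (mod 21).
  Combine with x ≡ 4 (mod 9): gcd(21, 9) = 3, and 4 - 15 = -11 is NOT divisible by 3.
    ⇒ system is inconsistent (no integer solution).

No solution (the system is inconsistent).
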